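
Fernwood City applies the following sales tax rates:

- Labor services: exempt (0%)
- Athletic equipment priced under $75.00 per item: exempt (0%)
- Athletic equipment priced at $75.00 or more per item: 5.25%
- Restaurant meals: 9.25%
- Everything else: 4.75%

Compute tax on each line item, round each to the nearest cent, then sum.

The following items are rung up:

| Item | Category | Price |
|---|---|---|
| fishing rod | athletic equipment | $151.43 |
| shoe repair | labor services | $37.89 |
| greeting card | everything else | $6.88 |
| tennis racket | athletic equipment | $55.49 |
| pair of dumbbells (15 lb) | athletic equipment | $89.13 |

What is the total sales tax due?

$12.96

Fishing rod $151.43: athletic equipment, $75.00 or more → 5.25% → $7.95
Shoe repair $37.89: labor services → 0% → $0.00
Greeting card $6.88: everything else → 4.75% → $0.33
Tennis racket $55.49: athletic equipment, under $75.00 → 0% → $0.00
Pair of dumbbells (15 lb) $89.13: athletic equipment, $75.00 or more → 5.25% → $4.68
Total tax = $7.95 + $0.33 + $4.68 = $12.96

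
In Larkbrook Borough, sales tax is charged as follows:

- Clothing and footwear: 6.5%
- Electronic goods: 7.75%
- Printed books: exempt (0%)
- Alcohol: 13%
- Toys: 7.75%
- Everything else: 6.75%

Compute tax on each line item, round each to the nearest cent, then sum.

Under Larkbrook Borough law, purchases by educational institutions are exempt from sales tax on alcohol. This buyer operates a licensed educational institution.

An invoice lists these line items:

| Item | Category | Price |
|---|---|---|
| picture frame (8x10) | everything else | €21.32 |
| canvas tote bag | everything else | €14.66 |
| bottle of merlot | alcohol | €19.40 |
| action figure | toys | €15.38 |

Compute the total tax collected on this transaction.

€3.62

Picture frame (8x10) €21.32: everything else → 6.75% → €1.44
Canvas tote bag €14.66: everything else → 6.75% → €0.99
Bottle of merlot €19.40: alcohol, buyer-exempt → 0% → €0.00
Action figure €15.38: toys → 7.75% → €1.19
Total tax = €1.44 + €0.99 + €1.19 = €3.62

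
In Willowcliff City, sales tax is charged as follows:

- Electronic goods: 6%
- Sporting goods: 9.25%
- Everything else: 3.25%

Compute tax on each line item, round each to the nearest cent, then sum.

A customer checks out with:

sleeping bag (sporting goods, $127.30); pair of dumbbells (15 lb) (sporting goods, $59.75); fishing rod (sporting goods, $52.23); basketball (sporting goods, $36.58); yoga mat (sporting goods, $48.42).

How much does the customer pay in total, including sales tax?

Sleeping bag $127.30: sporting goods → 9.25% → $11.78
Pair of dumbbells (15 lb) $59.75: sporting goods → 9.25% → $5.53
Fishing rod $52.23: sporting goods → 9.25% → $4.83
Basketball $36.58: sporting goods → 9.25% → $3.38
Yoga mat $48.42: sporting goods → 9.25% → $4.48
Subtotal = $324.28; tax = $30.00; total due = $354.28

$354.28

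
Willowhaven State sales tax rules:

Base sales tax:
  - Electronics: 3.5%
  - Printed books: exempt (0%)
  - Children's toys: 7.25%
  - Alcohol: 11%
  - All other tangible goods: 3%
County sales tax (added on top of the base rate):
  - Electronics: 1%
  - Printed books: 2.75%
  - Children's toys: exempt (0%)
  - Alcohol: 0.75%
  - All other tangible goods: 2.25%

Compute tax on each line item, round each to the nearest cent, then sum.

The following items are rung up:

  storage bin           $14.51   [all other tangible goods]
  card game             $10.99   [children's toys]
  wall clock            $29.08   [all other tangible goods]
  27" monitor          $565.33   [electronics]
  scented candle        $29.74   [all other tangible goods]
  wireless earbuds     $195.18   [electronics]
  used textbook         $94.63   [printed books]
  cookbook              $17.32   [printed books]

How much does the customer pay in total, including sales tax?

Storage bin $14.51: all other tangible goods → 3% + 2.25% county = 5.25% → $0.76
Card game $10.99: children's toys → 7.25% + 0% county = 7.25% → $0.80
Wall clock $29.08: all other tangible goods → 3% + 2.25% county = 5.25% → $1.53
27" monitor $565.33: electronics → 3.5% + 1% county = 4.5% → $25.44
Scented candle $29.74: all other tangible goods → 3% + 2.25% county = 5.25% → $1.56
Wireless earbuds $195.18: electronics → 3.5% + 1% county = 4.5% → $8.78
Used textbook $94.63: printed books → 0% + 2.75% county = 2.75% → $2.60
Cookbook $17.32: printed books → 0% + 2.75% county = 2.75% → $0.48
Subtotal = $956.78; tax = $41.95; total due = $998.73

$998.73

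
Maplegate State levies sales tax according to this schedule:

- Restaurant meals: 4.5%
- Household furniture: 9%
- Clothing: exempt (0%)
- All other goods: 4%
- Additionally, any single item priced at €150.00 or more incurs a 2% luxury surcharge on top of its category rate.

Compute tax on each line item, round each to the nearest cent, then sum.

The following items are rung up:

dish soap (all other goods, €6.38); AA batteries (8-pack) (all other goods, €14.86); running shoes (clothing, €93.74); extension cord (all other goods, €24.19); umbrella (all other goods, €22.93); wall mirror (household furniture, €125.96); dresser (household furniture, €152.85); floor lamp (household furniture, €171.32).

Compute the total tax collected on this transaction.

€49.74

Dish soap €6.38: all other goods → 4% → €0.26
AA batteries (8-pack) €14.86: all other goods → 4% → €0.59
Running shoes €93.74: clothing → 0% → €0.00
Extension cord €24.19: all other goods → 4% → €0.97
Umbrella €22.93: all other goods → 4% → €0.92
Wall mirror €125.96: household furniture → 9% → €11.34
Dresser €152.85: household furniture → 9% + 2% surcharge = 11% → €16.81
Floor lamp €171.32: household furniture → 9% + 2% surcharge = 11% → €18.85
Total tax = €0.26 + €0.59 + €0.97 + €0.92 + €11.34 + €16.81 + €18.85 = €49.74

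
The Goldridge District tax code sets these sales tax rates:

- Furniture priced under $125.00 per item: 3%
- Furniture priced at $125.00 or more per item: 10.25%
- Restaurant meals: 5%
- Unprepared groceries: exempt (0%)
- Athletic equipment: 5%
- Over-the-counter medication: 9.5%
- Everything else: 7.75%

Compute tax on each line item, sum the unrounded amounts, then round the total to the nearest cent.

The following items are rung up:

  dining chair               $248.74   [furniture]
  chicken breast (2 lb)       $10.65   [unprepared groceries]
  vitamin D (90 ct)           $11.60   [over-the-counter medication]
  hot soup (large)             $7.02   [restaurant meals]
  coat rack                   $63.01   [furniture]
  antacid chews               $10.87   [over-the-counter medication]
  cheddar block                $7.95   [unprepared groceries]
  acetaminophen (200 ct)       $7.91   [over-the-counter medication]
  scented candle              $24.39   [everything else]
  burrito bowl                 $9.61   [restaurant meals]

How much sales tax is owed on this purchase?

Dining chair $248.74: furniture, $125.00 or more → 10.25% → $25.49585
Chicken breast (2 lb) $10.65: unprepared groceries → 0% → $0.00
Vitamin D (90 ct) $11.60: over-the-counter medication → 9.5% → $1.102
Hot soup (large) $7.02: restaurant meals → 5% → $0.351
Coat rack $63.01: furniture, under $125.00 → 3% → $1.8903
Antacid chews $10.87: over-the-counter medication → 9.5% → $1.03265
Cheddar block $7.95: unprepared groceries → 0% → $0.00
Acetaminophen (200 ct) $7.91: over-the-counter medication → 9.5% → $0.75145
Scented candle $24.39: everything else → 7.75% → $1.890225
Burrito bowl $9.61: restaurant meals → 5% → $0.4805
Unrounded tax sum = $32.993975 → $32.99

$32.99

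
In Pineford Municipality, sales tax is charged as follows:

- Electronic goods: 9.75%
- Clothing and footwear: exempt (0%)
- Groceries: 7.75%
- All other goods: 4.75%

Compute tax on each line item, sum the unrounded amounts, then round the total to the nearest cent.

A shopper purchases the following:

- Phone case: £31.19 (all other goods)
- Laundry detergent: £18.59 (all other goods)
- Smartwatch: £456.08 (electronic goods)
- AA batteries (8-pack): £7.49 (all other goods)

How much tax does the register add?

Phone case £31.19: all other goods → 4.75% → £1.481525
Laundry detergent £18.59: all other goods → 4.75% → £0.883025
Smartwatch £456.08: electronic goods → 9.75% → £44.4678
AA batteries (8-pack) £7.49: all other goods → 4.75% → £0.355775
Unrounded tax sum = £47.188125 → £47.19

£47.19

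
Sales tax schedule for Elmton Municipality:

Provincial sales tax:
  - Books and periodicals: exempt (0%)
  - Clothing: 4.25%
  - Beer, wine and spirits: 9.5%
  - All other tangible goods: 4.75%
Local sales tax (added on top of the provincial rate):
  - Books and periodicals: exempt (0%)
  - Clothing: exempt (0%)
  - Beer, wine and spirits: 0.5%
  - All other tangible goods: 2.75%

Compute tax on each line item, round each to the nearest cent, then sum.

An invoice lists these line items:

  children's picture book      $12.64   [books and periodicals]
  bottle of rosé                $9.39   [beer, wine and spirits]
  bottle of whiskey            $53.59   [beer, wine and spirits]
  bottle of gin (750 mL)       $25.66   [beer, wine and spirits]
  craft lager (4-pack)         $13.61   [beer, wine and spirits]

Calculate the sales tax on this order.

Children's picture book $12.64: books and periodicals → 0% + 0% local = 0% → $0.00
Bottle of rosé $9.39: beer, wine and spirits → 9.5% + 0.5% local = 10% → $0.94
Bottle of whiskey $53.59: beer, wine and spirits → 9.5% + 0.5% local = 10% → $5.36
Bottle of gin (750 mL) $25.66: beer, wine and spirits → 9.5% + 0.5% local = 10% → $2.57
Craft lager (4-pack) $13.61: beer, wine and spirits → 9.5% + 0.5% local = 10% → $1.36
Total tax = $0.94 + $5.36 + $2.57 + $1.36 = $10.23

$10.23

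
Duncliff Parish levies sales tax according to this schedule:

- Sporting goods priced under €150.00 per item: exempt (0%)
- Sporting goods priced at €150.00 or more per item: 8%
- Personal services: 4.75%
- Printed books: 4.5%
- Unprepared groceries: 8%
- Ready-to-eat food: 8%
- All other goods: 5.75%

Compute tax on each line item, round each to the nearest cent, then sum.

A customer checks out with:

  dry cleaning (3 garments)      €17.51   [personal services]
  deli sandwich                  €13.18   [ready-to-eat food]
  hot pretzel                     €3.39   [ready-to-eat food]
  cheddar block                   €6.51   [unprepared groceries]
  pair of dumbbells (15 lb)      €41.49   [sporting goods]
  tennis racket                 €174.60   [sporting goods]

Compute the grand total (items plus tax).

Dry cleaning (3 garments) €17.51: personal services → 4.75% → €0.83
Deli sandwich €13.18: ready-to-eat food → 8% → €1.05
Hot pretzel €3.39: ready-to-eat food → 8% → €0.27
Cheddar block €6.51: unprepared groceries → 8% → €0.52
Pair of dumbbells (15 lb) €41.49: sporting goods, under €150.00 → 0% → €0.00
Tennis racket €174.60: sporting goods, €150.00 or more → 8% → €13.97
Subtotal = €256.68; tax = €16.64; total due = €273.32

€273.32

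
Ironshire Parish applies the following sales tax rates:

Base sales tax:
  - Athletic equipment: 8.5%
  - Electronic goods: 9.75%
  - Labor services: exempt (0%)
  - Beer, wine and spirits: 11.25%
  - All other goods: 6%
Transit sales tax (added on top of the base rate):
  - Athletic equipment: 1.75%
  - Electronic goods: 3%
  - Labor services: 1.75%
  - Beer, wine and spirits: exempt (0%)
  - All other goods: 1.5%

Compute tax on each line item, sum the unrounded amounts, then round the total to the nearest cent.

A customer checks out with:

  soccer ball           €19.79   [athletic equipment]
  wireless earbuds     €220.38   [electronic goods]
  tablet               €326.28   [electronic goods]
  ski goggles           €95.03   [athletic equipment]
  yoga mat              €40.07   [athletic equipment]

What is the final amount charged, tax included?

€787.13

Soccer ball €19.79: athletic equipment → 8.5% + 1.75% transit = 10.25% → €2.028475
Wireless earbuds €220.38: electronic goods → 9.75% + 3% transit = 12.75% → €28.09845
Tablet €326.28: electronic goods → 9.75% + 3% transit = 12.75% → €41.6007
Ski goggles €95.03: athletic equipment → 8.5% + 1.75% transit = 10.25% → €9.740575
Yoga mat €40.07: athletic equipment → 8.5% + 1.75% transit = 10.25% → €4.107175
Subtotal = €701.55; unrounded tax = €85.575375 → €85.58; total due = €787.13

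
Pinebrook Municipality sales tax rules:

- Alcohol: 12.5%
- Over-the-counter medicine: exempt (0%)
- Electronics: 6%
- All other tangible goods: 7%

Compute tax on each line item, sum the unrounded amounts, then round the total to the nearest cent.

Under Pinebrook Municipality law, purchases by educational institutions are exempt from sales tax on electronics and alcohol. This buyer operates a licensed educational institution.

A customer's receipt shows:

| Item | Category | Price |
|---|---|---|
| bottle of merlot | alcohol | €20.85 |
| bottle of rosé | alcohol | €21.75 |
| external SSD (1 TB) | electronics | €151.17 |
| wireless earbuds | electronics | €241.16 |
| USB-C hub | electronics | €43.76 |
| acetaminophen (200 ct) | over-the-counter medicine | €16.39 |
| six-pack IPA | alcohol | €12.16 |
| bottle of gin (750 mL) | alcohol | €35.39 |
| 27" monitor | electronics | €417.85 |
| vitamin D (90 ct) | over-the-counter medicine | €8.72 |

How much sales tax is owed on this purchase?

€0.00

Bottle of merlot €20.85: alcohol, buyer-exempt → 0% → €0.00
Bottle of rosé €21.75: alcohol, buyer-exempt → 0% → €0.00
External SSD (1 TB) €151.17: electronics, buyer-exempt → 0% → €0.00
Wireless earbuds €241.16: electronics, buyer-exempt → 0% → €0.00
USB-C hub €43.76: electronics, buyer-exempt → 0% → €0.00
Acetaminophen (200 ct) €16.39: over-the-counter medicine → 0% → €0.00
Six-pack IPA €12.16: alcohol, buyer-exempt → 0% → €0.00
Bottle of gin (750 mL) €35.39: alcohol, buyer-exempt → 0% → €0.00
27" monitor €417.85: electronics, buyer-exempt → 0% → €0.00
Vitamin D (90 ct) €8.72: over-the-counter medicine → 0% → €0.00
Unrounded tax sum = €0.00 → €0.00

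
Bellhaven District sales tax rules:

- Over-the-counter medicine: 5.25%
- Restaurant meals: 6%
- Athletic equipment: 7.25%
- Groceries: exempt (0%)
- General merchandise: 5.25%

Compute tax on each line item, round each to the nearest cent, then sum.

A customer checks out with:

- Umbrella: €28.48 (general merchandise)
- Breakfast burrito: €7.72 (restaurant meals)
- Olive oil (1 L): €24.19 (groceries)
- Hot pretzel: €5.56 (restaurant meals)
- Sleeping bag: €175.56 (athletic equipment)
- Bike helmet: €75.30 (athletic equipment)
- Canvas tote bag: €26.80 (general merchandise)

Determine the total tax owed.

Umbrella €28.48: general merchandise → 5.25% → €1.50
Breakfast burrito €7.72: restaurant meals → 6% → €0.46
Olive oil (1 L) €24.19: groceries → 0% → €0.00
Hot pretzel €5.56: restaurant meals → 6% → €0.33
Sleeping bag €175.56: athletic equipment → 7.25% → €12.73
Bike helmet €75.30: athletic equipment → 7.25% → €5.46
Canvas tote bag €26.80: general merchandise → 5.25% → €1.41
Total tax = €1.50 + €0.46 + €0.33 + €12.73 + €5.46 + €1.41 = €21.89

€21.89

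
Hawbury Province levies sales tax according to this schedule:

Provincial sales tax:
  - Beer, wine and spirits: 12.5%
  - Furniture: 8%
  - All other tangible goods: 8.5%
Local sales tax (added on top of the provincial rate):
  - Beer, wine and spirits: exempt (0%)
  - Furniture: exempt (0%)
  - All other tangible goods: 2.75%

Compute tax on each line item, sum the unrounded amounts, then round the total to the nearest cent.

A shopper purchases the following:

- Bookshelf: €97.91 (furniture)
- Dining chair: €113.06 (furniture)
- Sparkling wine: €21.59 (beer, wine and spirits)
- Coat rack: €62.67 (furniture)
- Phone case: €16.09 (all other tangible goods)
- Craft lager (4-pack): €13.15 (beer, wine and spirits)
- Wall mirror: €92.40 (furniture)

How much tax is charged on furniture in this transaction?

€29.28

Bookshelf €97.91: furniture → 8% + 0% local = 8% → €7.8328
Dining chair €113.06: furniture → 8% + 0% local = 8% → €9.0448
Coat rack €62.67: furniture → 8% + 0% local = 8% → €5.0136
Wall mirror €92.40: furniture → 8% + 0% local = 8% → €7.392
Tax on furniture: unrounded sum = €29.2832 → €29.28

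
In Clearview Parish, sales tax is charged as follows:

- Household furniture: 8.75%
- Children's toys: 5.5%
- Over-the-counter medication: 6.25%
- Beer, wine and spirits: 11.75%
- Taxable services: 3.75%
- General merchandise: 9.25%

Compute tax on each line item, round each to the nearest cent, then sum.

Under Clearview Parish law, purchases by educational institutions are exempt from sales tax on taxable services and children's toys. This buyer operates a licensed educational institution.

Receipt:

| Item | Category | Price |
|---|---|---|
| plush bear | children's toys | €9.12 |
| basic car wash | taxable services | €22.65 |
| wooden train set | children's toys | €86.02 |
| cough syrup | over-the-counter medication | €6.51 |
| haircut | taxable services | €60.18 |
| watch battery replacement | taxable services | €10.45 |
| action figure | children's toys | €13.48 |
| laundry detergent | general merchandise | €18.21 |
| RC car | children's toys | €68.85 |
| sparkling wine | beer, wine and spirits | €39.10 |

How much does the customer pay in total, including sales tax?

Plush bear €9.12: children's toys, buyer-exempt → 0% → €0.00
Basic car wash €22.65: taxable services, buyer-exempt → 0% → €0.00
Wooden train set €86.02: children's toys, buyer-exempt → 0% → €0.00
Cough syrup €6.51: over-the-counter medication → 6.25% → €0.41
Haircut €60.18: taxable services, buyer-exempt → 0% → €0.00
Watch battery replacement €10.45: taxable services, buyer-exempt → 0% → €0.00
Action figure €13.48: children's toys, buyer-exempt → 0% → €0.00
Laundry detergent €18.21: general merchandise → 9.25% → €1.68
RC car €68.85: children's toys, buyer-exempt → 0% → €0.00
Sparkling wine €39.10: beer, wine and spirits → 11.75% → €4.59
Subtotal = €334.57; tax = €6.68; total due = €341.25

€341.25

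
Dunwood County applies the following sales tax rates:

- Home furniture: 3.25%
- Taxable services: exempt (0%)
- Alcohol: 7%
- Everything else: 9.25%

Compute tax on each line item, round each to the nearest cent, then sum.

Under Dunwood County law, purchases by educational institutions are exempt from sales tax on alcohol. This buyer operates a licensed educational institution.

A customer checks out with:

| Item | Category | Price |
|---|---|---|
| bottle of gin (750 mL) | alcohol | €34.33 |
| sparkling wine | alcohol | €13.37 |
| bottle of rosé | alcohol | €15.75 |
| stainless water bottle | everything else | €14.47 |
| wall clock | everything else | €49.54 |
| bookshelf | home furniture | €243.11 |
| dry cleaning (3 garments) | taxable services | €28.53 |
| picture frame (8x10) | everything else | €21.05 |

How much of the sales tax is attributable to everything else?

Stainless water bottle €14.47: everything else → 9.25% → €1.34
Wall clock €49.54: everything else → 9.25% → €4.58
Picture frame (8x10) €21.05: everything else → 9.25% → €1.95
Tax on everything else = €1.34 + €4.58 + €1.95 = €7.87

€7.87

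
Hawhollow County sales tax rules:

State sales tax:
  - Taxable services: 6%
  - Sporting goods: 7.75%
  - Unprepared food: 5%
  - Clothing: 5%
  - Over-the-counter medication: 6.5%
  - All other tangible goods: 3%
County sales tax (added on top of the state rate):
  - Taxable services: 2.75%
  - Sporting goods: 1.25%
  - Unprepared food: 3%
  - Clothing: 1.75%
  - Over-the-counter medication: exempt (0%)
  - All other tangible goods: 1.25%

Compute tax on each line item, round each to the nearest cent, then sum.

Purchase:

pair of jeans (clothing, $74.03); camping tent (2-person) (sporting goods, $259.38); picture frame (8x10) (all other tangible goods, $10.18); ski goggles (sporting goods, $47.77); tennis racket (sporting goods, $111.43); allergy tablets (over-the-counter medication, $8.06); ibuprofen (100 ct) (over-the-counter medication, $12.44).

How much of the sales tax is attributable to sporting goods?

$37.67

Camping tent (2-person) $259.38: sporting goods → 7.75% + 1.25% county = 9% → $23.34
Ski goggles $47.77: sporting goods → 7.75% + 1.25% county = 9% → $4.30
Tennis racket $111.43: sporting goods → 7.75% + 1.25% county = 9% → $10.03
Tax on sporting goods = $23.34 + $4.30 + $10.03 = $37.67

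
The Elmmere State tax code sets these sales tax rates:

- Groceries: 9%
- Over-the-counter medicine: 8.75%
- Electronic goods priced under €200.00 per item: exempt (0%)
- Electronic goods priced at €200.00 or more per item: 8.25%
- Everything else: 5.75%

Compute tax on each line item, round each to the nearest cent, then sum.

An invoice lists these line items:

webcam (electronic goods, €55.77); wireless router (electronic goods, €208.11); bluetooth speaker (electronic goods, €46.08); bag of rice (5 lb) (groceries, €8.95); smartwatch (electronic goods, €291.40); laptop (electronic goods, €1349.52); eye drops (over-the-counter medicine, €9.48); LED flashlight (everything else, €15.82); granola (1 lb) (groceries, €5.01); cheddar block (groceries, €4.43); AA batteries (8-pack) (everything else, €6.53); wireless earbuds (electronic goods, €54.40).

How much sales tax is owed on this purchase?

€156.33

Webcam €55.77: electronic goods, under €200.00 → 0% → €0.00
Wireless router €208.11: electronic goods, €200.00 or more → 8.25% → €17.17
Bluetooth speaker €46.08: electronic goods, under €200.00 → 0% → €0.00
Bag of rice (5 lb) €8.95: groceries → 9% → €0.81
Smartwatch €291.40: electronic goods, €200.00 or more → 8.25% → €24.04
Laptop €1349.52: electronic goods, €200.00 or more → 8.25% → €111.34
Eye drops €9.48: over-the-counter medicine → 8.75% → €0.83
LED flashlight €15.82: everything else → 5.75% → €0.91
Granola (1 lb) €5.01: groceries → 9% → €0.45
Cheddar block €4.43: groceries → 9% → €0.40
AA batteries (8-pack) €6.53: everything else → 5.75% → €0.38
Wireless earbuds €54.40: electronic goods, under €200.00 → 0% → €0.00
Total tax = €17.17 + €0.81 + €24.04 + €111.34 + €0.83 + €0.91 + €0.45 + €0.40 + €0.38 = €156.33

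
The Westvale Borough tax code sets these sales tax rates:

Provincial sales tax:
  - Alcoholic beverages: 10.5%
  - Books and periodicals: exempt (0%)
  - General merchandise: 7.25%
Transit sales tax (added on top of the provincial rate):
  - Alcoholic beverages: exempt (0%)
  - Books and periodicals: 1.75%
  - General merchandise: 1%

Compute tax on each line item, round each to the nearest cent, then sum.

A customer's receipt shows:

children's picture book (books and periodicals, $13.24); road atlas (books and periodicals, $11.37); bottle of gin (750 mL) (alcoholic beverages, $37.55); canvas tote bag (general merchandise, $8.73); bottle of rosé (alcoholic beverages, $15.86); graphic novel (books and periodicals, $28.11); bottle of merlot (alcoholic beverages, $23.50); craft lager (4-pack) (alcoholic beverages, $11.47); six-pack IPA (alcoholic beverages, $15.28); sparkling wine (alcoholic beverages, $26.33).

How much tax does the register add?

$15.28

Children's picture book $13.24: books and periodicals → 0% + 1.75% transit = 1.75% → $0.23
Road atlas $11.37: books and periodicals → 0% + 1.75% transit = 1.75% → $0.20
Bottle of gin (750 mL) $37.55: alcoholic beverages → 10.5% + 0% transit = 10.5% → $3.94
Canvas tote bag $8.73: general merchandise → 7.25% + 1% transit = 8.25% → $0.72
Bottle of rosé $15.86: alcoholic beverages → 10.5% + 0% transit = 10.5% → $1.67
Graphic novel $28.11: books and periodicals → 0% + 1.75% transit = 1.75% → $0.49
Bottle of merlot $23.50: alcoholic beverages → 10.5% + 0% transit = 10.5% → $2.47
Craft lager (4-pack) $11.47: alcoholic beverages → 10.5% + 0% transit = 10.5% → $1.20
Six-pack IPA $15.28: alcoholic beverages → 10.5% + 0% transit = 10.5% → $1.60
Sparkling wine $26.33: alcoholic beverages → 10.5% + 0% transit = 10.5% → $2.76
Total tax = $0.23 + $0.20 + $3.94 + $0.72 + $1.67 + $0.49 + $2.47 + $1.20 + $1.60 + $2.76 = $15.28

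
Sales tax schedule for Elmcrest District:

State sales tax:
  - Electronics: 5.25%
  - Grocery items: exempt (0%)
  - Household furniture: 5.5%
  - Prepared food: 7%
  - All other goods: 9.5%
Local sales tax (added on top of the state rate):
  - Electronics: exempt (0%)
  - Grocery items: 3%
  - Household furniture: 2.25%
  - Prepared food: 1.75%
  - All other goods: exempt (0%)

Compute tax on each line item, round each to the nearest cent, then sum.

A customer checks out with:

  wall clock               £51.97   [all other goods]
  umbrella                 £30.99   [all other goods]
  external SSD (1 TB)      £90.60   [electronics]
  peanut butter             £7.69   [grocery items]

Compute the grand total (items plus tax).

£194.12

Wall clock £51.97: all other goods → 9.5% + 0% local = 9.5% → £4.94
Umbrella £30.99: all other goods → 9.5% + 0% local = 9.5% → £2.94
External SSD (1 TB) £90.60: electronics → 5.25% + 0% local = 5.25% → £4.76
Peanut butter £7.69: grocery items → 0% + 3% local = 3% → £0.23
Subtotal = £181.25; tax = £12.87; total due = £194.12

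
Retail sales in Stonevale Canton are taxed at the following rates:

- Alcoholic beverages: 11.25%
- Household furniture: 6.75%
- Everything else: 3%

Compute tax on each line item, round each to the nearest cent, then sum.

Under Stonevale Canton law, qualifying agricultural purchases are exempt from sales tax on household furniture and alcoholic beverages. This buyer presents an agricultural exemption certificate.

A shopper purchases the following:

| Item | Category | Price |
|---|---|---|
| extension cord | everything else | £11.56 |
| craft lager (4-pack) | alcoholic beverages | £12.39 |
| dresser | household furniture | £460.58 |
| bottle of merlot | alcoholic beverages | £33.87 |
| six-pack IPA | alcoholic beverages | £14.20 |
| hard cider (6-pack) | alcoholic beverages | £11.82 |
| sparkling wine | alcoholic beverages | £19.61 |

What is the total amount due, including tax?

Extension cord £11.56: everything else → 3% → £0.35
Craft lager (4-pack) £12.39: alcoholic beverages, buyer-exempt → 0% → £0.00
Dresser £460.58: household furniture, buyer-exempt → 0% → £0.00
Bottle of merlot £33.87: alcoholic beverages, buyer-exempt → 0% → £0.00
Six-pack IPA £14.20: alcoholic beverages, buyer-exempt → 0% → £0.00
Hard cider (6-pack) £11.82: alcoholic beverages, buyer-exempt → 0% → £0.00
Sparkling wine £19.61: alcoholic beverages, buyer-exempt → 0% → £0.00
Subtotal = £564.03; tax = £0.35; total due = £564.38

£564.38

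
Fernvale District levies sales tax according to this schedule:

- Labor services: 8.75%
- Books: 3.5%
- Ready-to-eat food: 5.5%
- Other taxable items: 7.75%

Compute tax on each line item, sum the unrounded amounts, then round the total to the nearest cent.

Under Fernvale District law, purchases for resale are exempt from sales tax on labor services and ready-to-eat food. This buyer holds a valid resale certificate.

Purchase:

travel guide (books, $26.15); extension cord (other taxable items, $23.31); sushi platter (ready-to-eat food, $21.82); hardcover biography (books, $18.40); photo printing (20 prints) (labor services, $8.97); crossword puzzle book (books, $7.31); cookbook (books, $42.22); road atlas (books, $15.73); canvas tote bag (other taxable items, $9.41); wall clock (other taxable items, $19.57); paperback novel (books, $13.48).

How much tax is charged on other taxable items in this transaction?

Extension cord $23.31: other taxable items → 7.75% → $1.806525
Canvas tote bag $9.41: other taxable items → 7.75% → $0.729275
Wall clock $19.57: other taxable items → 7.75% → $1.516675
Tax on other taxable items: unrounded sum = $4.052475 → $4.05

$4.05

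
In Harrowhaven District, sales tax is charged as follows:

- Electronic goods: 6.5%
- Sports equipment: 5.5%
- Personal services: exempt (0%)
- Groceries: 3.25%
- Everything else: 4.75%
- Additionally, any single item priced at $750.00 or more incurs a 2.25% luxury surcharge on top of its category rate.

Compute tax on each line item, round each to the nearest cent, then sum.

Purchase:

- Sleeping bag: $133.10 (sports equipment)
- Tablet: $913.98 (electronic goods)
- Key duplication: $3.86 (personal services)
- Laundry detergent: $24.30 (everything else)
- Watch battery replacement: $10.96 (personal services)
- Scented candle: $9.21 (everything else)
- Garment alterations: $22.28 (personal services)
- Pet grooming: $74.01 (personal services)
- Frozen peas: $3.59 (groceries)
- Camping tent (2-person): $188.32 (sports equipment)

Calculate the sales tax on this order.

$99.36

Sleeping bag $133.10: sports equipment → 5.5% → $7.32
Tablet $913.98: electronic goods → 6.5% + 2.25% surcharge = 8.75% → $79.97
Key duplication $3.86: personal services → 0% → $0.00
Laundry detergent $24.30: everything else → 4.75% → $1.15
Watch battery replacement $10.96: personal services → 0% → $0.00
Scented candle $9.21: everything else → 4.75% → $0.44
Garment alterations $22.28: personal services → 0% → $0.00
Pet grooming $74.01: personal services → 0% → $0.00
Frozen peas $3.59: groceries → 3.25% → $0.12
Camping tent (2-person) $188.32: sports equipment → 5.5% → $10.36
Total tax = $7.32 + $79.97 + $1.15 + $0.44 + $0.12 + $10.36 = $99.36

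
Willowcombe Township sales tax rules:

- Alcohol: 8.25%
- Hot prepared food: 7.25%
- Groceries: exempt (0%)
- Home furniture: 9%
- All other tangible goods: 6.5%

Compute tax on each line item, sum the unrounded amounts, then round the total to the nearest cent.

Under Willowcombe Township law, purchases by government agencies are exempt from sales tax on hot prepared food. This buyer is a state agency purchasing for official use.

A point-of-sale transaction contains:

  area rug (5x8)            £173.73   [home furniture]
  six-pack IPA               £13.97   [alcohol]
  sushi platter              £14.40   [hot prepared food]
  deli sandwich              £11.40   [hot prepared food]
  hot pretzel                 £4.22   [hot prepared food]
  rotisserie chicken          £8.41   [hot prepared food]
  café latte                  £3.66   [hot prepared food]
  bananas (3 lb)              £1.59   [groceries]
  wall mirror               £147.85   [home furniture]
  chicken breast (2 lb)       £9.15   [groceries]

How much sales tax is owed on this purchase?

£30.09

Area rug (5x8) £173.73: home furniture → 9% → £15.6357
Six-pack IPA £13.97: alcohol → 8.25% → £1.152525
Sushi platter £14.40: hot prepared food, buyer-exempt → 0% → £0.00
Deli sandwich £11.40: hot prepared food, buyer-exempt → 0% → £0.00
Hot pretzel £4.22: hot prepared food, buyer-exempt → 0% → £0.00
Rotisserie chicken £8.41: hot prepared food, buyer-exempt → 0% → £0.00
Café latte £3.66: hot prepared food, buyer-exempt → 0% → £0.00
Bananas (3 lb) £1.59: groceries → 0% → £0.00
Wall mirror £147.85: home furniture → 9% → £13.3065
Chicken breast (2 lb) £9.15: groceries → 0% → £0.00
Unrounded tax sum = £30.094725 → £30.09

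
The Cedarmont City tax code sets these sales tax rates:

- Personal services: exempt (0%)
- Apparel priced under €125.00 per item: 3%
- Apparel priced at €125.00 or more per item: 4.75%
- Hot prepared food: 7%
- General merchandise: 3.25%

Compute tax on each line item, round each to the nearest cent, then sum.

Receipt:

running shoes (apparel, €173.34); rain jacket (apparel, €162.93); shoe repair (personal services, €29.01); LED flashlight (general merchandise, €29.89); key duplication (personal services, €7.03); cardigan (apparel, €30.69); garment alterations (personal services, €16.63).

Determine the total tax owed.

€17.86

Running shoes €173.34: apparel, €125.00 or more → 4.75% → €8.23
Rain jacket €162.93: apparel, €125.00 or more → 4.75% → €7.74
Shoe repair €29.01: personal services → 0% → €0.00
LED flashlight €29.89: general merchandise → 3.25% → €0.97
Key duplication €7.03: personal services → 0% → €0.00
Cardigan €30.69: apparel, under €125.00 → 3% → €0.92
Garment alterations €16.63: personal services → 0% → €0.00
Total tax = €8.23 + €7.74 + €0.97 + €0.92 = €17.86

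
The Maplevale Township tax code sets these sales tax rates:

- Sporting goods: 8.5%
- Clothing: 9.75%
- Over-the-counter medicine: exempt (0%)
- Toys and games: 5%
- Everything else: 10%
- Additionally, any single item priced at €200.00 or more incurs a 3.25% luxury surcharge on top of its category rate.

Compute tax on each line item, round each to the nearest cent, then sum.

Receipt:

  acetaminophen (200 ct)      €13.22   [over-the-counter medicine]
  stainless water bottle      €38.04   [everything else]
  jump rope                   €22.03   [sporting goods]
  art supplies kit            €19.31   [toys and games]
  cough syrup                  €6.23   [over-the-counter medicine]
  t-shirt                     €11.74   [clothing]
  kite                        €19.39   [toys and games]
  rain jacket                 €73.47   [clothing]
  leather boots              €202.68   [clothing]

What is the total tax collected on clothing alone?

€34.65

T-shirt €11.74: clothing → 9.75% → €1.14
Rain jacket €73.47: clothing → 9.75% → €7.16
Leather boots €202.68: clothing → 9.75% + 3.25% surcharge = 13% → €26.35
Tax on clothing = €1.14 + €7.16 + €26.35 = €34.65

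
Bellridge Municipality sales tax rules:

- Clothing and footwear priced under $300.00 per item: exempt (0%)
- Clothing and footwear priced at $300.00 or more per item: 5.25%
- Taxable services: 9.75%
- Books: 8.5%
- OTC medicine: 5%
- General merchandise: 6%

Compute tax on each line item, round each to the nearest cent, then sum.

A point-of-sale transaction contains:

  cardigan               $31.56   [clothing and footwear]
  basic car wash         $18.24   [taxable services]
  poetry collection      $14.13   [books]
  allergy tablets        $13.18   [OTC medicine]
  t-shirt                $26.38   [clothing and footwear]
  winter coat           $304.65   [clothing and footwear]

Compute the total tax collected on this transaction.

Cardigan $31.56: clothing and footwear, under $300.00 → 0% → $0.00
Basic car wash $18.24: taxable services → 9.75% → $1.78
Poetry collection $14.13: books → 8.5% → $1.20
Allergy tablets $13.18: OTC medicine → 5% → $0.66
T-shirt $26.38: clothing and footwear, under $300.00 → 0% → $0.00
Winter coat $304.65: clothing and footwear, $300.00 or more → 5.25% → $15.99
Total tax = $1.78 + $1.20 + $0.66 + $15.99 = $19.63

$19.63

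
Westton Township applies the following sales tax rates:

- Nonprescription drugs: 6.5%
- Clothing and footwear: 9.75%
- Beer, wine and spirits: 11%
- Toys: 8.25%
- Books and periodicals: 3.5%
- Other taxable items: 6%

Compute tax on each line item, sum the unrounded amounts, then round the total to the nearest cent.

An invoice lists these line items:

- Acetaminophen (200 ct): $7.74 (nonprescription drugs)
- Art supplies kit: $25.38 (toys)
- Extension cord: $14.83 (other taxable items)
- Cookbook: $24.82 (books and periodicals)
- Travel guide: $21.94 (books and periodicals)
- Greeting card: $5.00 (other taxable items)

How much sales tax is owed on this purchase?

$5.42

Acetaminophen (200 ct) $7.74: nonprescription drugs → 6.5% → $0.5031
Art supplies kit $25.38: toys → 8.25% → $2.09385
Extension cord $14.83: other taxable items → 6% → $0.8898
Cookbook $24.82: books and periodicals → 3.5% → $0.8687
Travel guide $21.94: books and periodicals → 3.5% → $0.7679
Greeting card $5.00: other taxable items → 6% → $0.30
Unrounded tax sum = $5.42335 → $5.42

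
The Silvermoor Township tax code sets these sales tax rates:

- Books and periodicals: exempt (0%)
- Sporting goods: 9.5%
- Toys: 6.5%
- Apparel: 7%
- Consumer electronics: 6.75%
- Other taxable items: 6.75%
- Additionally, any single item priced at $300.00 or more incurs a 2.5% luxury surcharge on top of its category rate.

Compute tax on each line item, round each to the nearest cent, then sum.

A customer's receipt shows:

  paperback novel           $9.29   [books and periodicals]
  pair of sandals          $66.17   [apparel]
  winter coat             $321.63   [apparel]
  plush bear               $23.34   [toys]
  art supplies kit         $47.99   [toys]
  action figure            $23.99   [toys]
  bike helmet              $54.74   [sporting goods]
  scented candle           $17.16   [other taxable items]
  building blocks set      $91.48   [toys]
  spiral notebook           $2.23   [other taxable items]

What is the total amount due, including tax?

Paperback novel $9.29: books and periodicals → 0% → $0.00
Pair of sandals $66.17: apparel → 7% → $4.63
Winter coat $321.63: apparel → 7% + 2.5% surcharge = 9.5% → $30.55
Plush bear $23.34: toys → 6.5% → $1.52
Art supplies kit $47.99: toys → 6.5% → $3.12
Action figure $23.99: toys → 6.5% → $1.56
Bike helmet $54.74: sporting goods → 9.5% → $5.20
Scented candle $17.16: other taxable items → 6.75% → $1.16
Building blocks set $91.48: toys → 6.5% → $5.95
Spiral notebook $2.23: other taxable items → 6.75% → $0.15
Subtotal = $658.02; tax = $53.84; total due = $711.86

$711.86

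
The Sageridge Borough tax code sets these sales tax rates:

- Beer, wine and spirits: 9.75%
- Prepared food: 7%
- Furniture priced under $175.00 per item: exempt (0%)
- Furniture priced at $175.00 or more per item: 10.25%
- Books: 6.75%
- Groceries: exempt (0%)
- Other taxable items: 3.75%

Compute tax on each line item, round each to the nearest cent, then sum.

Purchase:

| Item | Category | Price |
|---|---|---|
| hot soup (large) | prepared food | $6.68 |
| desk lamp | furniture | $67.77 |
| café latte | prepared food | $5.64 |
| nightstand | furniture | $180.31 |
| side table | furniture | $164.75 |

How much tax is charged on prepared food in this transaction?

Hot soup (large) $6.68: prepared food → 7% → $0.47
Café latte $5.64: prepared food → 7% → $0.39
Tax on prepared food = $0.47 + $0.39 = $0.86

$0.86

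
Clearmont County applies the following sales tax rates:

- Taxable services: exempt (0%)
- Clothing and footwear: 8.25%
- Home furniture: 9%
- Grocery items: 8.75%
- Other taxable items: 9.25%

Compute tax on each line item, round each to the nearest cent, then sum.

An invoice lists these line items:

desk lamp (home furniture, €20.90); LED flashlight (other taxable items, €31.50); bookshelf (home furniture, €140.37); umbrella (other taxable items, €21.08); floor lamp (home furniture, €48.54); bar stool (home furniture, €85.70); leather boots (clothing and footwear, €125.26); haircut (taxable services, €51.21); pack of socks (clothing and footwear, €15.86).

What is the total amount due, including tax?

€583.51

Desk lamp €20.90: home furniture → 9% → €1.88
LED flashlight €31.50: other taxable items → 9.25% → €2.91
Bookshelf €140.37: home furniture → 9% → €12.63
Umbrella €21.08: other taxable items → 9.25% → €1.95
Floor lamp €48.54: home furniture → 9% → €4.37
Bar stool €85.70: home furniture → 9% → €7.71
Leather boots €125.26: clothing and footwear → 8.25% → €10.33
Haircut €51.21: taxable services → 0% → €0.00
Pack of socks €15.86: clothing and footwear → 8.25% → €1.31
Subtotal = €540.42; tax = €43.09; total due = €583.51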